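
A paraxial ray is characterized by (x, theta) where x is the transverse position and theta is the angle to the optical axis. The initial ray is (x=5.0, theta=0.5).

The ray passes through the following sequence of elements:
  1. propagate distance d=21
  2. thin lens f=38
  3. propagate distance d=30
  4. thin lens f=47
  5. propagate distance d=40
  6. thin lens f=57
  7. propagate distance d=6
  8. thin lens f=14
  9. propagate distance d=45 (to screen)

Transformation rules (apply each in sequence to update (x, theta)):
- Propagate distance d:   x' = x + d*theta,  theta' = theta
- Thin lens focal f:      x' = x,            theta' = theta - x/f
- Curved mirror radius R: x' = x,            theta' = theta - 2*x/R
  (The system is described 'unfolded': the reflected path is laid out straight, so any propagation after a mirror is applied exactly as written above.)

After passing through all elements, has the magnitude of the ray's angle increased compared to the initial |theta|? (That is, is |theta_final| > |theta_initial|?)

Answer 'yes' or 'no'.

Initial: x=5.0000 theta=0.5000
After 1 (propagate distance d=21): x=15.5000 theta=0.5000
After 2 (thin lens f=38): x=15.5000 theta=7/76 (≈0.0921)
After 3 (propagate distance d=30): x=347/19 (≈18.2632) theta=7/76 (≈0.0921)
After 4 (thin lens f=47): x=347/19 (≈18.2632) theta=-1059/3572 (≈-0.2965)
After 5 (propagate distance d=40): x=301/47 (≈6.4043) theta=-1059/3572 (≈-0.2965)
After 6 (thin lens f=57): x=301/47 (≈6.4043) theta=-4381/10716 (≈-0.4088)
After 7 (propagate distance d=6): x=7057/1786 (≈3.9513) theta=-4381/10716 (≈-0.4088)
After 8 (thin lens f=14): x=7057/1786 (≈3.9513) theta=-25919/37506 (≈-0.6911)
After 9 (propagate distance d=45 (to screen)): x=-169693/6251 (≈-27.1465) theta=-25919/37506 (≈-0.6911)
|theta_initial|=0.5000 |theta_final|=25919/37506 (≈0.6911) -> increased

Answer: yes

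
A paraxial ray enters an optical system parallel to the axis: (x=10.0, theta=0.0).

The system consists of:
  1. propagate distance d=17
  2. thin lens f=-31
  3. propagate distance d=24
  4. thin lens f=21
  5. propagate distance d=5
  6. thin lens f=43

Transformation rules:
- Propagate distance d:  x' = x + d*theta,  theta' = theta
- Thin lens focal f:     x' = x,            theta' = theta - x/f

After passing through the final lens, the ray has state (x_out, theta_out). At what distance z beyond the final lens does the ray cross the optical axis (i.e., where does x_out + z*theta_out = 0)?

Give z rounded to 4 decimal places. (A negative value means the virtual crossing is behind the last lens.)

Initial: x=10.0000 theta=0.0000
After 1 (propagate distance d=17): x=10.0000 theta=0.0000
After 2 (thin lens f=-31): x=10.0000 theta=10/31 (≈0.3226)
After 3 (propagate distance d=24): x=550/31 (≈17.7419) theta=10/31 (≈0.3226)
After 4 (thin lens f=21): x=550/31 (≈17.7419) theta=-340/651 (≈-0.5223)
After 5 (propagate distance d=5): x=9850/651 (≈15.1306) theta=-340/651 (≈-0.5223)
After 6 (thin lens f=43): x=9850/651 (≈15.1306) theta=-24470/27993 (≈-0.8741)
z_focus = -x_out/theta_out = -(9850/651)/(-24470/27993) = 42355/2447 ≈ 17.3089
Rounded to 4 decimal places: z = 17.3089

Answer: 17.3089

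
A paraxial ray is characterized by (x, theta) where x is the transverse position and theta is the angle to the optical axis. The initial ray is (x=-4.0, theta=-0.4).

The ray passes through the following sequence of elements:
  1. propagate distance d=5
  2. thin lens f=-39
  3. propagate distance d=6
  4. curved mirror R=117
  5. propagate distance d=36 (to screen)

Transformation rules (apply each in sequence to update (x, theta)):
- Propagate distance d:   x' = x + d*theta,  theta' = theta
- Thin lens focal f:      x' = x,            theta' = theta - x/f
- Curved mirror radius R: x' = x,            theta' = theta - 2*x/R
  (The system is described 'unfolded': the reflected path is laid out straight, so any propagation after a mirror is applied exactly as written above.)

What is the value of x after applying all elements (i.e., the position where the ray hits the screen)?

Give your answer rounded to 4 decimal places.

Answer: -23.5243

Derivation:
Initial: x=-4.0000 theta=-0.4000
After 1 (propagate distance d=5): x=-6.0000 theta=-0.4000
After 2 (thin lens f=-39): x=-6.0000 theta=-36/65 (≈-0.5538)
After 3 (propagate distance d=6): x=-606/65 (≈-9.3231) theta=-36/65 (≈-0.5538)
After 4 (curved mirror R=117): x=-606/65 (≈-9.3231) theta=-200/507 (≈-0.3945)
After 5 (propagate distance d=36 (to screen)): x=-19878/845 (≈-23.5243) theta=-200/507 (≈-0.3945)
Rounded to 4 decimal places: x = -23.5243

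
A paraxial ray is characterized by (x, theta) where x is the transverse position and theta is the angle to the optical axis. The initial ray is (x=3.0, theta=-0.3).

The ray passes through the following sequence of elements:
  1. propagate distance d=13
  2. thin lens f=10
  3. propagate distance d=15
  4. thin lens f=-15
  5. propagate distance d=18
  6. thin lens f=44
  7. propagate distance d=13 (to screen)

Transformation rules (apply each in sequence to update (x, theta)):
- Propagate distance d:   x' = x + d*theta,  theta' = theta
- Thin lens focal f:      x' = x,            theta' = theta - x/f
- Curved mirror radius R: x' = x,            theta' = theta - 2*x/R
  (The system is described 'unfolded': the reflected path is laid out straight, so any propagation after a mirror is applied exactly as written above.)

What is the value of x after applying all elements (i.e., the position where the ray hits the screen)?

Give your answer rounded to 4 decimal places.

Initial: x=3.0000 theta=-0.3000
After 1 (propagate distance d=13): x=-0.9000 theta=-0.3000
After 2 (thin lens f=10): x=-0.9000 theta=-0.2100
After 3 (propagate distance d=15): x=-4.0500 theta=-0.2100
After 4 (thin lens f=-15): x=-4.0500 theta=-0.4800
After 5 (propagate distance d=18): x=-12.6900 theta=-0.4800
After 6 (thin lens f=44): x=-12.6900 theta=-843/4400 (≈-0.1916)
After 7 (propagate distance d=13 (to screen)): x=-13359/880 (≈-15.1807) theta=-843/4400 (≈-0.1916)
Rounded to 4 decimal places: x = -15.1807

Answer: -15.1807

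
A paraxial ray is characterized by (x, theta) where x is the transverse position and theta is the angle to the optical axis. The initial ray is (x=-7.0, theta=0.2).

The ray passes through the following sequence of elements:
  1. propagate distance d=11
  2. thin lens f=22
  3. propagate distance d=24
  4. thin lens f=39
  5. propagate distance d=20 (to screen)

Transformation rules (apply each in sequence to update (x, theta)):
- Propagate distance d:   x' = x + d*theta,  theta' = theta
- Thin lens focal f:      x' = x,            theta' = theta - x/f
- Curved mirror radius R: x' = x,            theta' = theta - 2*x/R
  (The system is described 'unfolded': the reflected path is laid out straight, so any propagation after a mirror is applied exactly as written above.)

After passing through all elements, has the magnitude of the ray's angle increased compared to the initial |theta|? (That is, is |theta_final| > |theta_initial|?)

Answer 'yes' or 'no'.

Answer: yes

Derivation:
Initial: x=-7.0000 theta=0.2000
After 1 (propagate distance d=11): x=-4.8000 theta=0.2000
After 2 (thin lens f=22): x=-4.8000 theta=23/55 (≈0.4182)
After 3 (propagate distance d=24): x=288/55 (≈5.2364) theta=23/55 (≈0.4182)
After 4 (thin lens f=39): x=288/55 (≈5.2364) theta=203/715 (≈0.2839)
After 5 (propagate distance d=20 (to screen)): x=7804/715 (≈10.9147) theta=203/715 (≈0.2839)
|theta_initial|=0.2000 |theta_final|=203/715 (≈0.2839) -> increased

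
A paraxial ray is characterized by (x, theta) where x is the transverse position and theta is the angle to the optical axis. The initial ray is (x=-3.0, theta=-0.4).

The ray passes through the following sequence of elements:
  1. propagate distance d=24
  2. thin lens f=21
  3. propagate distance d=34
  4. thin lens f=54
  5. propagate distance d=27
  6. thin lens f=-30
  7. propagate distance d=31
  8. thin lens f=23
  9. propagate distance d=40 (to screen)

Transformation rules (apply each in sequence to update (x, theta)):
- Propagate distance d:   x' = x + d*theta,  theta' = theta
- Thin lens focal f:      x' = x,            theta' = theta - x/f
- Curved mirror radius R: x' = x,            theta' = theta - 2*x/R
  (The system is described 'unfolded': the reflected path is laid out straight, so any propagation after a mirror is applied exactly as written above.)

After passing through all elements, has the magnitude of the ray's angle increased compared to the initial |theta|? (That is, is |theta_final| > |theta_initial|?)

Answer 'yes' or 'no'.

Initial: x=-3.0000 theta=-0.4000
After 1 (propagate distance d=24): x=-12.6000 theta=-0.4000
After 2 (thin lens f=21): x=-12.6000 theta=0.2000
After 3 (propagate distance d=34): x=-5.8000 theta=0.2000
After 4 (thin lens f=54): x=-5.8000 theta=83/270 (≈0.3074)
After 5 (propagate distance d=27): x=2.5000 theta=83/270 (≈0.3074)
After 6 (thin lens f=-30): x=2.5000 theta=211/540 (≈0.3907)
After 7 (propagate distance d=31): x=7891/540 (≈14.6130) theta=211/540 (≈0.3907)
After 8 (thin lens f=23): x=7891/540 (≈14.6130) theta=-1519/6210 (≈-0.2446)
After 9 (propagate distance d=40 (to screen)): x=19991/4140 (≈4.8287) theta=-1519/6210 (≈-0.2446)
|theta_initial|=0.4000 |theta_final|=1519/6210 (≈0.2446) -> not increased

Answer: no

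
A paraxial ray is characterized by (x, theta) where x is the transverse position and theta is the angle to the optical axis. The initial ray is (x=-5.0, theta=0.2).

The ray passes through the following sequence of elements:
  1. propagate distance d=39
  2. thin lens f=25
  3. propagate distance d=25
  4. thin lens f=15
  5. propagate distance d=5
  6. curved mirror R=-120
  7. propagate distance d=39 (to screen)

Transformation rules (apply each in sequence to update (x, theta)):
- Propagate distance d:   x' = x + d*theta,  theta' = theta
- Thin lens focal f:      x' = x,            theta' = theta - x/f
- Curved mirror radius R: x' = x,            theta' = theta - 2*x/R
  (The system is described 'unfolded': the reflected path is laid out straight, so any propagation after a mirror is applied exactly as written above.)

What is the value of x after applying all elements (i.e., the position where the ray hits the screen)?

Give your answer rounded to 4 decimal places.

Answer: -3.3420

Derivation:
Initial: x=-5.0000 theta=0.2000
After 1 (propagate distance d=39): x=2.8000 theta=0.2000
After 2 (thin lens f=25): x=2.8000 theta=0.0880
After 3 (propagate distance d=25): x=5.0000 theta=0.0880
After 4 (thin lens f=15): x=5.0000 theta=-92/375 (≈-0.2453)
After 5 (propagate distance d=5): x=283/75 (≈3.7733) theta=-92/375 (≈-0.2453)
After 6 (curved mirror R=-120): x=283/75 (≈3.7733) theta=-821/4500 (≈-0.1824)
After 7 (propagate distance d=39 (to screen)): x=-3.3420 theta=-821/4500 (≈-0.1824)
Rounded to 4 decimal places: x = -3.3420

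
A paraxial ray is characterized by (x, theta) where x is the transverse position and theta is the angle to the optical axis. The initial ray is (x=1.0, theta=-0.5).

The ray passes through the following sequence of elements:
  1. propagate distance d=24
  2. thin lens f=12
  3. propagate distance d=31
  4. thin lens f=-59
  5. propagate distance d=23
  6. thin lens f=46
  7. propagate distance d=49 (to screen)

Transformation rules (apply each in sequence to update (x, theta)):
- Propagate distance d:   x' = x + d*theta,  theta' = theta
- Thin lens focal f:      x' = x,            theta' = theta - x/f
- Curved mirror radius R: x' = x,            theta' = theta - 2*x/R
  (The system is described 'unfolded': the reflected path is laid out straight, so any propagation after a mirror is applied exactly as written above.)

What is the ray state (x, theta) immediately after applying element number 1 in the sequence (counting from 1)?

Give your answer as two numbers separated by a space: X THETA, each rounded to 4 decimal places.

Answer: -11.0000 -0.5000

Derivation:
Initial: x=1.0000 theta=-0.5000
After 1 (propagate distance d=24): x=-11.0000 theta=-0.5000
Rounded to 4 decimal places: x = -11.0000, theta = -0.5000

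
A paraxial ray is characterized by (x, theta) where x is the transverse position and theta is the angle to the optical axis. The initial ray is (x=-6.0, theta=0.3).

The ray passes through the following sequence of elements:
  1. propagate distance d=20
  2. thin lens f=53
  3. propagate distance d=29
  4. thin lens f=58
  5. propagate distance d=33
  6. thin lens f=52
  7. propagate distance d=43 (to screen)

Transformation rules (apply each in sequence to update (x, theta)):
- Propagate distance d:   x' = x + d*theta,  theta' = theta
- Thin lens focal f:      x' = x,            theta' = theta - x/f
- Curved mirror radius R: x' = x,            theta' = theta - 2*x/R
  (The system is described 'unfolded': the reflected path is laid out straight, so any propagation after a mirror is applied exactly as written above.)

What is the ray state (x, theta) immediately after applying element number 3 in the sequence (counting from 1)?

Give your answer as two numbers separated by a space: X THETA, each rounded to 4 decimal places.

Initial: x=-6.0000 theta=0.3000
After 1 (propagate distance d=20): x=0.0000 theta=0.3000
After 2 (thin lens f=53): x=0.0000 theta=0.3000
After 3 (propagate distance d=29): x=8.7000 theta=0.3000
Rounded to 4 decimal places: x = 8.7000, theta = 0.3000

Answer: 8.7000 0.3000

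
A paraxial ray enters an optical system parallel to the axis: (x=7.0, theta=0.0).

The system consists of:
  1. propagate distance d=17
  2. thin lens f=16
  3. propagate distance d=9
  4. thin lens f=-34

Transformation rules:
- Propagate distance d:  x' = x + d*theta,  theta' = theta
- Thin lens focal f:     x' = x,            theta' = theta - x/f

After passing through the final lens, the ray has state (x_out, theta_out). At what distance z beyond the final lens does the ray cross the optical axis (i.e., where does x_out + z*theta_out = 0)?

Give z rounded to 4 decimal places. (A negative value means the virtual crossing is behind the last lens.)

Initial: x=7.0000 theta=0.0000
After 1 (propagate distance d=17): x=7.0000 theta=0.0000
After 2 (thin lens f=16): x=7.0000 theta=-0.4375
After 3 (propagate distance d=9): x=3.0625 theta=-0.4375
After 4 (thin lens f=-34): x=3.0625 theta=-189/544 (≈-0.3474)
z_focus = -x_out/theta_out = -(3.0625)/(-189/544) = 238/27 ≈ 8.8148
Rounded to 4 decimal places: z = 8.8148

Answer: 8.8148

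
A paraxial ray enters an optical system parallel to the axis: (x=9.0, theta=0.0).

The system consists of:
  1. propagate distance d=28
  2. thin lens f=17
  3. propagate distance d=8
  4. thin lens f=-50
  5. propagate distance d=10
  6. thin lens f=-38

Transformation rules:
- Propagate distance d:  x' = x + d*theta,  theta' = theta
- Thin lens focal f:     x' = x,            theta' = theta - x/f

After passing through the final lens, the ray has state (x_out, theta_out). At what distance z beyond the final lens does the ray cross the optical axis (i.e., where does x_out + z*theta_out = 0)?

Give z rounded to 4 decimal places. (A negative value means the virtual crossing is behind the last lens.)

Initial: x=9.0000 theta=0.0000
After 1 (propagate distance d=28): x=9.0000 theta=0.0000
After 2 (thin lens f=17): x=9.0000 theta=-9/17 (≈-0.5294)
After 3 (propagate distance d=8): x=81/17 (≈4.7647) theta=-9/17 (≈-0.5294)
After 4 (thin lens f=-50): x=81/17 (≈4.7647) theta=-369/850 (≈-0.4341)
After 5 (propagate distance d=10): x=36/85 (≈0.4235) theta=-369/850 (≈-0.4341)
After 6 (thin lens f=-38): x=36/85 (≈0.4235) theta=-6831/16150 (≈-0.4230)
z_focus = -x_out/theta_out = -(36/85)/(-6831/16150) = 760/759 ≈ 1.0013
Rounded to 4 decimal places: z = 1.0013

Answer: 1.0013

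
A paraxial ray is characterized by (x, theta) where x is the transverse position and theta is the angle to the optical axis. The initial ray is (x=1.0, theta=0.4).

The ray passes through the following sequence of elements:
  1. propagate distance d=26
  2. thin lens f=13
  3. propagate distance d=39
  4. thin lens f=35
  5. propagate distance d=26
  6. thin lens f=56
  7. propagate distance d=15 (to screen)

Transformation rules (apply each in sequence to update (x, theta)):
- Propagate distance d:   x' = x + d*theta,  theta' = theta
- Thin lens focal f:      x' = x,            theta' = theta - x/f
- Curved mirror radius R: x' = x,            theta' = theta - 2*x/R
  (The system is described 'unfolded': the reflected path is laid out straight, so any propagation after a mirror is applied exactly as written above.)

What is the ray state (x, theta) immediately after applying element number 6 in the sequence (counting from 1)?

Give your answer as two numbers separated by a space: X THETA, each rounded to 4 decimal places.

Answer: -14.2514 -0.0167

Derivation:
Initial: x=1.0000 theta=0.4000
After 1 (propagate distance d=26): x=11.4000 theta=0.4000
After 2 (thin lens f=13): x=11.4000 theta=-31/65 (≈-0.4769)
After 3 (propagate distance d=39): x=-7.2000 theta=-31/65 (≈-0.4769)
After 4 (thin lens f=35): x=-7.2000 theta=-617/2275 (≈-0.2712)
After 5 (propagate distance d=26): x=-2494/175 (≈-14.2514) theta=-617/2275 (≈-0.2712)
After 6 (thin lens f=56): x=-2494/175 (≈-14.2514) theta=-213/12740 (≈-0.0167)
Rounded to 4 decimal places: x = -14.2514, theta = -0.0167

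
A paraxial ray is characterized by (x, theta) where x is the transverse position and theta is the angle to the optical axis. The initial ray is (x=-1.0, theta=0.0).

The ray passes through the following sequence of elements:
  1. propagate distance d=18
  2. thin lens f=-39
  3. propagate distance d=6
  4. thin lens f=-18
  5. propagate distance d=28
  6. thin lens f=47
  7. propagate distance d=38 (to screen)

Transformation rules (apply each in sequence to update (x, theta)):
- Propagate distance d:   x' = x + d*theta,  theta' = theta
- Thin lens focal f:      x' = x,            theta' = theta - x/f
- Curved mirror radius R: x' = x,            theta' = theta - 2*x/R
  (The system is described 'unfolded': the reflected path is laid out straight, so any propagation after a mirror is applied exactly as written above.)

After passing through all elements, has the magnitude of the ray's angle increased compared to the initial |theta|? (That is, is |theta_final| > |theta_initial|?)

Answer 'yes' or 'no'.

Initial: x=-1.0000 theta=0.0000
After 1 (propagate distance d=18): x=-1.0000 theta=0.0000
After 2 (thin lens f=-39): x=-1.0000 theta=-1/39 (≈-0.0256)
After 3 (propagate distance d=6): x=-15/13 (≈-1.1538) theta=-1/39 (≈-0.0256)
After 4 (thin lens f=-18): x=-15/13 (≈-1.1538) theta=-7/78 (≈-0.0897)
After 5 (propagate distance d=28): x=-11/3 (≈-3.6667) theta=-7/78 (≈-0.0897)
After 6 (thin lens f=47): x=-11/3 (≈-3.6667) theta=-43/3666 (≈-0.0117)
After 7 (propagate distance d=38 (to screen)): x=-7538/1833 (≈-4.1124) theta=-43/3666 (≈-0.0117)
|theta_initial|=0.0000 |theta_final|=43/3666 (≈0.0117) -> increased

Answer: yes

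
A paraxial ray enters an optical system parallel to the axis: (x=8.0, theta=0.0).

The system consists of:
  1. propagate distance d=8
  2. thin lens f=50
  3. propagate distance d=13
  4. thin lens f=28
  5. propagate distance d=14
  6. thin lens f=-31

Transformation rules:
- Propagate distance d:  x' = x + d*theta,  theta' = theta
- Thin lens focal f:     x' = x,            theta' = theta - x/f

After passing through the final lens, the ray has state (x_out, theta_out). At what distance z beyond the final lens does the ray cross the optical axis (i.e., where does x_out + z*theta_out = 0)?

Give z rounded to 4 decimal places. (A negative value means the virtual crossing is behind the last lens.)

Initial: x=8.0000 theta=0.0000
After 1 (propagate distance d=8): x=8.0000 theta=0.0000
After 2 (thin lens f=50): x=8.0000 theta=-0.1600
After 3 (propagate distance d=13): x=5.9200 theta=-0.1600
After 4 (thin lens f=28): x=5.9200 theta=-13/35 (≈-0.3714)
After 5 (propagate distance d=14): x=0.7200 theta=-13/35 (≈-0.3714)
After 6 (thin lens f=-31): x=0.7200 theta=-1889/5425 (≈-0.3482)
z_focus = -x_out/theta_out = -(0.7200)/(-1889/5425) = 3906/1889 ≈ 2.0678
Rounded to 4 decimal places: z = 2.0678

Answer: 2.0678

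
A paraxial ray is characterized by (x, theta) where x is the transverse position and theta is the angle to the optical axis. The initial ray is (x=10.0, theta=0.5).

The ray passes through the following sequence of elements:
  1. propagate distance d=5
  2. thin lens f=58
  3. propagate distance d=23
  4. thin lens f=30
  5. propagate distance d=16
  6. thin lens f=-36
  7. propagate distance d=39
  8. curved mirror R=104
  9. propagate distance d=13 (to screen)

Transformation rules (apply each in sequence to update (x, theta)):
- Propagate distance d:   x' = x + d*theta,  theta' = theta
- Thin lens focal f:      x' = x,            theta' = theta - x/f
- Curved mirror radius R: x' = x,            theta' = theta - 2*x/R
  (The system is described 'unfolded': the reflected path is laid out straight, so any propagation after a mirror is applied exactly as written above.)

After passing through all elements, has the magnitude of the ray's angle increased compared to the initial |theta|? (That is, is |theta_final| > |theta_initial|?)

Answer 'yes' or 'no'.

Initial: x=10.0000 theta=0.5000
After 1 (propagate distance d=5): x=12.5000 theta=0.5000
After 2 (thin lens f=58): x=12.5000 theta=33/116 (≈0.2845)
After 3 (propagate distance d=23): x=2209/116 (≈19.0431) theta=33/116 (≈0.2845)
After 4 (thin lens f=30): x=2209/116 (≈19.0431) theta=-1219/3480 (≈-0.3503)
After 5 (propagate distance d=16): x=23383/1740 (≈13.4385) theta=-1219/3480 (≈-0.3503)
After 6 (thin lens f=-36): x=23383/1740 (≈13.4385) theta=1441/62640 (≈0.0230)
After 7 (propagate distance d=39): x=299329/20880 (≈14.3357) theta=1441/62640 (≈0.0230)
After 8 (curved mirror R=104): x=299329/20880 (≈14.3357) theta=-164611/651456 (≈-0.2527)
After 9 (propagate distance d=13 (to screen)): x=2768893/250560 (≈11.0508) theta=-164611/651456 (≈-0.2527)
|theta_initial|=0.5000 |theta_final|=164611/651456 (≈0.2527) -> not increased

Answer: no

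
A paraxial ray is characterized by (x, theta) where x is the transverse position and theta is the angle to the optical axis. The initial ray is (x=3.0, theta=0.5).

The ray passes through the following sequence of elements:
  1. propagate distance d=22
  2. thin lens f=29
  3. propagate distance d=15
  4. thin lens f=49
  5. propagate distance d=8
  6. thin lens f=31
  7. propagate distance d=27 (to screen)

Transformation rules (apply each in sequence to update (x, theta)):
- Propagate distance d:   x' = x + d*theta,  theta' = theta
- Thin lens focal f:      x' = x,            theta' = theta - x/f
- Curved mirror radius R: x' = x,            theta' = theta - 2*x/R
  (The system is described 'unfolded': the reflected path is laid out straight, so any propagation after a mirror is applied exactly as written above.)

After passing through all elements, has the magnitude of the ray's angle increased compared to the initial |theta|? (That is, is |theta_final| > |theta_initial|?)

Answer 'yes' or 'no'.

Answer: yes

Derivation:
Initial: x=3.0000 theta=0.5000
After 1 (propagate distance d=22): x=14.0000 theta=0.5000
After 2 (thin lens f=29): x=14.0000 theta=1/58 (≈0.0172)
After 3 (propagate distance d=15): x=827/58 (≈14.2586) theta=1/58 (≈0.0172)
After 4 (thin lens f=49): x=827/58 (≈14.2586) theta=-389/1421 (≈-0.2738)
After 5 (propagate distance d=8): x=34299/2842 (≈12.0686) theta=-389/1421 (≈-0.2738)
After 6 (thin lens f=31): x=34299/2842 (≈12.0686) theta=-58417/88102 (≈-0.6631)
After 7 (propagate distance d=27 (to screen)): x=-256995/44051 (≈-5.8340) theta=-58417/88102 (≈-0.6631)
|theta_initial|=0.5000 |theta_final|=58417/88102 (≈0.6631) -> increased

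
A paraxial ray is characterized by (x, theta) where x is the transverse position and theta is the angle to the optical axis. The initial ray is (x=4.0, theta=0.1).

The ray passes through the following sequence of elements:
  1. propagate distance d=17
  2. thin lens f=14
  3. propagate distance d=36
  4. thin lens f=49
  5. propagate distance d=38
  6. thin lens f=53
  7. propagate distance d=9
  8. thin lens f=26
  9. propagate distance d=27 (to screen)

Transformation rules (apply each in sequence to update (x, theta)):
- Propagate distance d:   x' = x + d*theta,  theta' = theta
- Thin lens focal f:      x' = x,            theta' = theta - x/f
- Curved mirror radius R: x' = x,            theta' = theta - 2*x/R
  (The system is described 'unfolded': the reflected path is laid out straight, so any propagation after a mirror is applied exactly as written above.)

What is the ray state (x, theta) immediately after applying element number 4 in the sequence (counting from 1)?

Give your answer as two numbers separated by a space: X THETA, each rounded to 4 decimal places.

Initial: x=4.0000 theta=0.1000
After 1 (propagate distance d=17): x=5.7000 theta=0.1000
After 2 (thin lens f=14): x=5.7000 theta=-43/140 (≈-0.3071)
After 3 (propagate distance d=36): x=-75/14 (≈-5.3571) theta=-43/140 (≈-0.3071)
After 4 (thin lens f=49): x=-75/14 (≈-5.3571) theta=-1357/6860 (≈-0.1978)
Rounded to 4 decimal places: x = -5.3571, theta = -0.1978

Answer: -5.3571 -0.1978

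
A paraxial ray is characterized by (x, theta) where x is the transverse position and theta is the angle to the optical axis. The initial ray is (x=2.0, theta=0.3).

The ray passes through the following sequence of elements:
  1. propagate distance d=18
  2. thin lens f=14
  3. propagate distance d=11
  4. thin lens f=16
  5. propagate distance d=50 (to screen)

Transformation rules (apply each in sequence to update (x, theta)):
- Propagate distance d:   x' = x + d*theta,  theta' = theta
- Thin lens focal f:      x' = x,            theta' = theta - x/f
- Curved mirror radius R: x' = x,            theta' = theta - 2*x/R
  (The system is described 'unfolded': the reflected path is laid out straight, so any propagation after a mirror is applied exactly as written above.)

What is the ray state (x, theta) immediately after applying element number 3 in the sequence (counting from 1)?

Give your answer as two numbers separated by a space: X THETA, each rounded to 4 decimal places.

Initial: x=2.0000 theta=0.3000
After 1 (propagate distance d=18): x=7.4000 theta=0.3000
After 2 (thin lens f=14): x=7.4000 theta=-8/35 (≈-0.2286)
After 3 (propagate distance d=11): x=171/35 (≈4.8857) theta=-8/35 (≈-0.2286)
Rounded to 4 decimal places: x = 4.8857, theta = -0.2286

Answer: 4.8857 -0.2286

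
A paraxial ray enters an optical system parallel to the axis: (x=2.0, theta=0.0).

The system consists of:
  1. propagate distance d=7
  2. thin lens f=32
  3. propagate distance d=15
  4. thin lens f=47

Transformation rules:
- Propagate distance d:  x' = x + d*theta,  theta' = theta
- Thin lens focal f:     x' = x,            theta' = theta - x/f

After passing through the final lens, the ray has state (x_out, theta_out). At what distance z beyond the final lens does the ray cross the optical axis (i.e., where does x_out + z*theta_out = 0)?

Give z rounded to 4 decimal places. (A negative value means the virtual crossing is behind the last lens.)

Answer: 12.4844

Derivation:
Initial: x=2.0000 theta=0.0000
After 1 (propagate distance d=7): x=2.0000 theta=0.0000
After 2 (thin lens f=32): x=2.0000 theta=-0.0625
After 3 (propagate distance d=15): x=1.0625 theta=-0.0625
After 4 (thin lens f=47): x=1.0625 theta=-4/47 (≈-0.0851)
z_focus = -x_out/theta_out = -(1.0625)/(-4/47) = 799/64 ≈ 12.4844
Rounded to 4 decimal places: z = 12.4844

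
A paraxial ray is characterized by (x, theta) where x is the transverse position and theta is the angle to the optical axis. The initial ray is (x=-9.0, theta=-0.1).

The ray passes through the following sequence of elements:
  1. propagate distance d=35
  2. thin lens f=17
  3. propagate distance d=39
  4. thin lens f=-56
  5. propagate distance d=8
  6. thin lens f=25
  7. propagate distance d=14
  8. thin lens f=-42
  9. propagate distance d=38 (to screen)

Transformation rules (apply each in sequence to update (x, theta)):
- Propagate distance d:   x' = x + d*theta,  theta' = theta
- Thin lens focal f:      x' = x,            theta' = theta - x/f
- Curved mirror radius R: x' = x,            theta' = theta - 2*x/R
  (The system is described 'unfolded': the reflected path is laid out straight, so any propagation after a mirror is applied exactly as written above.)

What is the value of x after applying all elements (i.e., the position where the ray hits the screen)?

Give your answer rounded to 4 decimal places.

Answer: 42.2258

Derivation:
Initial: x=-9.0000 theta=-0.1000
After 1 (propagate distance d=35): x=-12.5000 theta=-0.1000
After 2 (thin lens f=17): x=-12.5000 theta=54/85 (≈0.6353)
After 3 (propagate distance d=39): x=2087/170 (≈12.2765) theta=54/85 (≈0.6353)
After 4 (thin lens f=-56): x=2087/170 (≈12.2765) theta=1627/1904 (≈0.8545)
After 5 (propagate distance d=8): x=11372/595 (≈19.1126) theta=1627/1904 (≈0.8545)
After 6 (thin lens f=25): x=11372/595 (≈19.1126) theta=21423/238000 (≈0.0900)
After 7 (propagate distance d=14): x=2424361/119000 (≈20.3728) theta=21423/238000 (≈0.0900)
After 8 (thin lens f=-42): x=2424361/119000 (≈20.3728) theta=718561/1249500 (≈0.5751)
After 9 (propagate distance d=38 (to screen)): x=105522217/2499000 (≈42.2258) theta=718561/1249500 (≈0.5751)
Rounded to 4 decimal places: x = 42.2258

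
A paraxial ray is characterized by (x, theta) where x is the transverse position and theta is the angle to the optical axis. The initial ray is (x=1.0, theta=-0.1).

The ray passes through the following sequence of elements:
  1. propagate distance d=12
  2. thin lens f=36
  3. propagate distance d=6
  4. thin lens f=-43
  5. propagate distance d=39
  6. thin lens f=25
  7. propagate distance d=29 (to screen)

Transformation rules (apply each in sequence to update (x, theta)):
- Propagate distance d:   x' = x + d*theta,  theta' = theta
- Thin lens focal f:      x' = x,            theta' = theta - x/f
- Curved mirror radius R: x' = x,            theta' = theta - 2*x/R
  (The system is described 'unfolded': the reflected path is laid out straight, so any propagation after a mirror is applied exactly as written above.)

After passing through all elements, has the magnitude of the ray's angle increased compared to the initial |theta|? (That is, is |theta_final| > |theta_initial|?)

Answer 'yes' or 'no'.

Answer: no

Derivation:
Initial: x=1.0000 theta=-0.1000
After 1 (propagate distance d=12): x=-0.2000 theta=-0.1000
After 2 (thin lens f=36): x=-0.2000 theta=-17/180 (≈-0.0944)
After 3 (propagate distance d=6): x=-23/30 (≈-0.7667) theta=-17/180 (≈-0.0944)
After 4 (thin lens f=-43): x=-23/30 (≈-0.7667) theta=-869/7740 (≈-0.1123)
After 5 (propagate distance d=39): x=-885/172 (≈-5.1453) theta=-869/7740 (≈-0.1123)
After 6 (thin lens f=25): x=-885/172 (≈-5.1453) theta=181/1935 (≈0.0935)
After 7 (propagate distance d=29 (to screen)): x=-18829/7740 (≈-2.4327) theta=181/1935 (≈0.0935)
|theta_initial|=0.1000 |theta_final|=181/1935 (≈0.0935) -> not increased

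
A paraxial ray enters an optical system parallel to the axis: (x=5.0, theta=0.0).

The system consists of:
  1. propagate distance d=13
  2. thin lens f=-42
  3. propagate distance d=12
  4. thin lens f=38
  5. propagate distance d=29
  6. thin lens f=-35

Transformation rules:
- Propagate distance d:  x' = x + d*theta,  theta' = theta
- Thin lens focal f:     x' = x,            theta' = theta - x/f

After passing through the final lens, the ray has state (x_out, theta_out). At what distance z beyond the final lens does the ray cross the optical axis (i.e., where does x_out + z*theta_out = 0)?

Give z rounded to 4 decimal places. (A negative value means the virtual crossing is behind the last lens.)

Answer: -54.0661

Derivation:
Initial: x=5.0000 theta=0.0000
After 1 (propagate distance d=13): x=5.0000 theta=0.0000
After 2 (thin lens f=-42): x=5.0000 theta=5/42 (≈0.1190)
After 3 (propagate distance d=12): x=45/7 (≈6.4286) theta=5/42 (≈0.1190)
After 4 (thin lens f=38): x=45/7 (≈6.4286) theta=-20/399 (≈-0.0501)
After 5 (propagate distance d=29): x=1985/399 (≈4.9749) theta=-20/399 (≈-0.0501)
After 6 (thin lens f=-35): x=1985/399 (≈4.9749) theta=257/2793 (≈0.0920)
z_focus = -x_out/theta_out = -(1985/399)/(257/2793) = -13895/257 ≈ -54.0661
Rounded to 4 decimal places: z = -54.0661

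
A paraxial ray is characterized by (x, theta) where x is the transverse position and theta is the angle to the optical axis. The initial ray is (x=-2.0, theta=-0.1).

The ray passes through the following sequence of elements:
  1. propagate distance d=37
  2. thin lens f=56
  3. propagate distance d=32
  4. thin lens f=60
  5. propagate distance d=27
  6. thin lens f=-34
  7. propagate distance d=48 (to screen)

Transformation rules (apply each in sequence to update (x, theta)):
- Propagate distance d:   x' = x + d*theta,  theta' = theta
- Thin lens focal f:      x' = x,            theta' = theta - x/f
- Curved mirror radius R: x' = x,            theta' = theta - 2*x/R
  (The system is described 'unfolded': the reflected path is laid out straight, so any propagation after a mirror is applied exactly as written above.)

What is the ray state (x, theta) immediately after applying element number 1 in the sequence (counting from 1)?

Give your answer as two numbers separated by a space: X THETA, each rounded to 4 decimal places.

Answer: -5.7000 -0.1000

Derivation:
Initial: x=-2.0000 theta=-0.1000
After 1 (propagate distance d=37): x=-5.7000 theta=-0.1000
Rounded to 4 decimal places: x = -5.7000, theta = -0.1000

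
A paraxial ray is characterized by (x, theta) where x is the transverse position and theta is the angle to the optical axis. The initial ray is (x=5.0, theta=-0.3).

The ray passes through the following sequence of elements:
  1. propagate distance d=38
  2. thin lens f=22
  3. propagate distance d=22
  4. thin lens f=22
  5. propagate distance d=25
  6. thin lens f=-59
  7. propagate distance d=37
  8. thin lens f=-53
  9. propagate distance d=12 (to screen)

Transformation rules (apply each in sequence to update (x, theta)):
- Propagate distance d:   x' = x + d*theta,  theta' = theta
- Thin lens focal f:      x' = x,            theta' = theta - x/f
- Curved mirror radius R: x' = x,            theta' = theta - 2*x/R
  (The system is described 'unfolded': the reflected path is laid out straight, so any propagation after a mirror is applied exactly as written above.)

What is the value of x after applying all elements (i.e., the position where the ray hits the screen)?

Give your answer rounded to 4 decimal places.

Answer: 18.1709

Derivation:
Initial: x=5.0000 theta=-0.3000
After 1 (propagate distance d=38): x=-6.4000 theta=-0.3000
After 2 (thin lens f=22): x=-6.4000 theta=-1/110 (≈-0.0091)
After 3 (propagate distance d=22): x=-6.6000 theta=-1/110 (≈-0.0091)
After 4 (thin lens f=22): x=-6.6000 theta=16/55 (≈0.2909)
After 5 (propagate distance d=25): x=37/55 (≈0.6727) theta=16/55 (≈0.2909)
After 6 (thin lens f=-59): x=37/55 (≈0.6727) theta=981/3245 (≈0.3023)
After 7 (propagate distance d=37): x=7696/649 (≈11.8582) theta=981/3245 (≈0.3023)
After 8 (thin lens f=-53): x=7696/649 (≈11.8582) theta=90473/171985 (≈0.5261)
After 9 (propagate distance d=12 (to screen)): x=3125116/171985 (≈18.1709) theta=90473/171985 (≈0.5261)
Rounded to 4 decimal places: x = 18.1709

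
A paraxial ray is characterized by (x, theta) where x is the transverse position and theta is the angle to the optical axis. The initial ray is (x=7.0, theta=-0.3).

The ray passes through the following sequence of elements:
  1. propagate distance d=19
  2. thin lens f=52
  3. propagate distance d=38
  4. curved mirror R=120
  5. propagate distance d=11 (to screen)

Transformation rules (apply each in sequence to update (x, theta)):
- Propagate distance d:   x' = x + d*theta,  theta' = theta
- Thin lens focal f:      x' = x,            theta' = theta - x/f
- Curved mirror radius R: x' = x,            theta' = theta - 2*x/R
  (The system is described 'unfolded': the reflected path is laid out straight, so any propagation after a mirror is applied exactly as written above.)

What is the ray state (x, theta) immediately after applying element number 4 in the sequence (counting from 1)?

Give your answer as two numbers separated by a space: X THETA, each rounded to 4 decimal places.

Initial: x=7.0000 theta=-0.3000
After 1 (propagate distance d=19): x=1.3000 theta=-0.3000
After 2 (thin lens f=52): x=1.3000 theta=-0.3250
After 3 (propagate distance d=38): x=-11.0500 theta=-0.3250
After 4 (curved mirror R=120): x=-11.0500 theta=-169/1200 (≈-0.1408)
Rounded to 4 decimal places: x = -11.0500, theta = -0.1408

Answer: -11.0500 -0.1408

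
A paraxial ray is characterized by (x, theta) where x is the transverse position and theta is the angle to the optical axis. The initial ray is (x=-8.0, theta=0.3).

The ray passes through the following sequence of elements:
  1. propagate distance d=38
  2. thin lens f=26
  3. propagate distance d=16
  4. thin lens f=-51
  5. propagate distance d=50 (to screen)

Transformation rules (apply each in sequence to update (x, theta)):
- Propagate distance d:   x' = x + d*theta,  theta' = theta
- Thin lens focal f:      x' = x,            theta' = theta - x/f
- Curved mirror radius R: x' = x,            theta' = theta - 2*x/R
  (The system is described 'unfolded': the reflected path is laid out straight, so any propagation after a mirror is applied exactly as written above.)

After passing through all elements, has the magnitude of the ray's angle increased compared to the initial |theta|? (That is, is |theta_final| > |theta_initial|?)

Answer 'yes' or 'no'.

Answer: no

Derivation:
Initial: x=-8.0000 theta=0.3000
After 1 (propagate distance d=38): x=3.4000 theta=0.3000
After 2 (thin lens f=26): x=3.4000 theta=11/65 (≈0.1692)
After 3 (propagate distance d=16): x=397/65 (≈6.1077) theta=11/65 (≈0.1692)
After 4 (thin lens f=-51): x=397/65 (≈6.1077) theta=958/3315 (≈0.2890)
After 5 (propagate distance d=50 (to screen)): x=68147/3315 (≈20.5572) theta=958/3315 (≈0.2890)
|theta_initial|=0.3000 |theta_final|=958/3315 (≈0.2890) -> not increased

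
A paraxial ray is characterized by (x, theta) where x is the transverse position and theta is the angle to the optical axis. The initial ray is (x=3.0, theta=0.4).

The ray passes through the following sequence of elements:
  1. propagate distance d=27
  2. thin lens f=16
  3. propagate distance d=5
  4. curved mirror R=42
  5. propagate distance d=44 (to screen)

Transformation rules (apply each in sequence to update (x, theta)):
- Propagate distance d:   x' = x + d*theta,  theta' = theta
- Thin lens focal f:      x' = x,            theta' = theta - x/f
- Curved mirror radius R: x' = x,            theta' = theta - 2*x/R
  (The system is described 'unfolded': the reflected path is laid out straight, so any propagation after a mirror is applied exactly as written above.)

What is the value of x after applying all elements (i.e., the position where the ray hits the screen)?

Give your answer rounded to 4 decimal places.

Answer: -32.9315

Derivation:
Initial: x=3.0000 theta=0.4000
After 1 (propagate distance d=27): x=13.8000 theta=0.4000
After 2 (thin lens f=16): x=13.8000 theta=-0.4625
After 3 (propagate distance d=5): x=11.4875 theta=-0.4625
After 4 (curved mirror R=42): x=11.4875 theta=-106/105 (≈-1.0095)
After 5 (propagate distance d=44 (to screen)): x=-11065/336 (≈-32.9315) theta=-106/105 (≈-1.0095)
Rounded to 4 decimal places: x = -32.9315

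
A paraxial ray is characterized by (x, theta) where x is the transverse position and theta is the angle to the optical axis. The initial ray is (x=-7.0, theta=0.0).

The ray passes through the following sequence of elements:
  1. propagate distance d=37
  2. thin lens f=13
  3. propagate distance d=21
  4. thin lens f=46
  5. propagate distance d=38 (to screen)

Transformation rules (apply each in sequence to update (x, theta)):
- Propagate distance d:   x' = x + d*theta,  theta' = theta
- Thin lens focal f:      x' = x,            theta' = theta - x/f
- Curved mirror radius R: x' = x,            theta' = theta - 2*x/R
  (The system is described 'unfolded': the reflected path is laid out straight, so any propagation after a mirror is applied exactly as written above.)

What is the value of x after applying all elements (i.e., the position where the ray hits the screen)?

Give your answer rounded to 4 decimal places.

Answer: 21.2107

Derivation:
Initial: x=-7.0000 theta=0.0000
After 1 (propagate distance d=37): x=-7.0000 theta=0.0000
After 2 (thin lens f=13): x=-7.0000 theta=7/13 (≈0.5385)
After 3 (propagate distance d=21): x=56/13 (≈4.3077) theta=7/13 (≈0.5385)
After 4 (thin lens f=46): x=56/13 (≈4.3077) theta=133/299 (≈0.4448)
After 5 (propagate distance d=38 (to screen)): x=6342/299 (≈21.2107) theta=133/299 (≈0.4448)
Rounded to 4 decimal places: x = 21.2107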